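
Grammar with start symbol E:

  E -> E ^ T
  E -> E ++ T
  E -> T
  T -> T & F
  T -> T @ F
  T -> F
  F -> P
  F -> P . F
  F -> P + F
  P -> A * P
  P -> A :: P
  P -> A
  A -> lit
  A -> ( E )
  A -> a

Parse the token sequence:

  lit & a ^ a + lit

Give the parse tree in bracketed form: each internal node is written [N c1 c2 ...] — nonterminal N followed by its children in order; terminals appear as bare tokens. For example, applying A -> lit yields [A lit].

E
E ^ T
T ^ T
T & F ^ T
F & F ^ T
P & F ^ T
A & F ^ T
lit & F ^ T
lit & P ^ T
lit & A ^ T
lit & a ^ T
lit & a ^ F
lit & a ^ P + F
lit & a ^ A + F
lit & a ^ a + F
lit & a ^ a + P
lit & a ^ a + A
lit & a ^ a + lit

[E [E [T [T [F [P [A lit]]]] & [F [P [A a]]]]] ^ [T [F [P [A a]] + [F [P [A lit]]]]]]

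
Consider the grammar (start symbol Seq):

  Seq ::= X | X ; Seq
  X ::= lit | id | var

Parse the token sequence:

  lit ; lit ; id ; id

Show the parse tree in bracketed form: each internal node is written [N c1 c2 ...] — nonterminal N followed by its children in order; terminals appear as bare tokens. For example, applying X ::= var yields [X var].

Seq
X ; Seq
lit ; Seq
lit ; X ; Seq
lit ; lit ; Seq
lit ; lit ; X ; Seq
lit ; lit ; id ; Seq
lit ; lit ; id ; X
lit ; lit ; id ; id

[Seq [X lit] ; [Seq [X lit] ; [Seq [X id] ; [Seq [X id]]]]]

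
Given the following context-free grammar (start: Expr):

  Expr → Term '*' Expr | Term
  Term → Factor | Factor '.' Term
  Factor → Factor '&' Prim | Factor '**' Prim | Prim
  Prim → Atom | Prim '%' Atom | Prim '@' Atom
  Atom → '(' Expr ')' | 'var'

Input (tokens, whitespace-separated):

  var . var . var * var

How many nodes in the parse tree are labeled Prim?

[Expr [Term [Factor [Prim [Atom var]]] . [Term [Factor [Prim [Atom var]]] . [Term [Factor [Prim [Atom var]]]]]] * [Expr [Term [Factor [Prim [Atom var]]]]]]

4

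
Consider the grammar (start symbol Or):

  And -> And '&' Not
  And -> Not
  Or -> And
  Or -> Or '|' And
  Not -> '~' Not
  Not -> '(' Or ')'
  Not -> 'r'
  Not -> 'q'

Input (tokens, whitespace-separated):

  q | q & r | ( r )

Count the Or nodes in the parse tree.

[Or [Or [Or [And [Not q]]] | [And [And [Not q]] & [Not r]]] | [And [Not ( [Or [And [Not r]]] )]]]

4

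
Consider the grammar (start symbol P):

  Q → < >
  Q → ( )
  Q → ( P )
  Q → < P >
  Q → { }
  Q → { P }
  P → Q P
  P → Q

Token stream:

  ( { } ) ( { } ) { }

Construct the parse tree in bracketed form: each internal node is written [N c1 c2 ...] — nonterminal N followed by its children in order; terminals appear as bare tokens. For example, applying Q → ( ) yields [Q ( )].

[P [Q ( [P [Q { }]] )] [P [Q ( [P [Q { }]] )] [P [Q { }]]]]

P
Q P
( P ) P
( Q ) P
( { } ) P
( { } ) Q P
( { } ) ( P ) P
( { } ) ( Q ) P
( { } ) ( { } ) P
( { } ) ( { } ) Q
( { } ) ( { } ) { }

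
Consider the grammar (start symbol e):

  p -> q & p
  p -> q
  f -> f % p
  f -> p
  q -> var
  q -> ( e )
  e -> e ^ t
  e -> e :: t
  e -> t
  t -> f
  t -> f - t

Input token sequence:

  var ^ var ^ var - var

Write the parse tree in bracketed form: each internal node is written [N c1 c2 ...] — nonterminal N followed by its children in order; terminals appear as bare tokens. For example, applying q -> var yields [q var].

[e [e [e [t [f [p [q var]]]]] ^ [t [f [p [q var]]]]] ^ [t [f [p [q var]]] - [t [f [p [q var]]]]]]

e
e ^ t
e ^ t ^ t
t ^ t ^ t
f ^ t ^ t
p ^ t ^ t
q ^ t ^ t
var ^ t ^ t
var ^ f ^ t
var ^ p ^ t
var ^ q ^ t
var ^ var ^ t
var ^ var ^ f - t
var ^ var ^ p - t
var ^ var ^ q - t
var ^ var ^ var - t
var ^ var ^ var - f
var ^ var ^ var - p
var ^ var ^ var - q
var ^ var ^ var - var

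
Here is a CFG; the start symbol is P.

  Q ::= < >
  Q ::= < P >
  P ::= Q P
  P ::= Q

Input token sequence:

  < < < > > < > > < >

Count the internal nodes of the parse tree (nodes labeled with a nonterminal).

10

[P [Q < [P [Q < [P [Q < >]] >] [P [Q < >]]] >] [P [Q < >]]]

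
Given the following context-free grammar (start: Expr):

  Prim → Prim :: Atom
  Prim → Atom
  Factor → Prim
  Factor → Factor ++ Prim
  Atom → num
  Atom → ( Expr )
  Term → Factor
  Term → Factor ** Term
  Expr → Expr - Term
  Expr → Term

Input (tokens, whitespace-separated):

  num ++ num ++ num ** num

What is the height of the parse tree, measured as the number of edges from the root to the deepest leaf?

[Expr [Term [Factor [Factor [Factor [Prim [Atom num]]] ++ [Prim [Atom num]]] ++ [Prim [Atom num]]] ** [Term [Factor [Prim [Atom num]]]]]]

7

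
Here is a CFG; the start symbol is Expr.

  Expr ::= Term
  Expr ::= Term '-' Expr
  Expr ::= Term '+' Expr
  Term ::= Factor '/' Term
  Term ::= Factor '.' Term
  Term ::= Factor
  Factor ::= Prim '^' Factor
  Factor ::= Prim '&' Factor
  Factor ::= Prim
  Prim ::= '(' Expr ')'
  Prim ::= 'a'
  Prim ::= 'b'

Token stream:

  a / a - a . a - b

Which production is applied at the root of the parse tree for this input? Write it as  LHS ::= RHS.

Expr ::= Term '-' Expr

[Expr [Term [Factor [Prim a]] / [Term [Factor [Prim a]]]] - [Expr [Term [Factor [Prim a]] . [Term [Factor [Prim a]]]] - [Expr [Term [Factor [Prim b]]]]]]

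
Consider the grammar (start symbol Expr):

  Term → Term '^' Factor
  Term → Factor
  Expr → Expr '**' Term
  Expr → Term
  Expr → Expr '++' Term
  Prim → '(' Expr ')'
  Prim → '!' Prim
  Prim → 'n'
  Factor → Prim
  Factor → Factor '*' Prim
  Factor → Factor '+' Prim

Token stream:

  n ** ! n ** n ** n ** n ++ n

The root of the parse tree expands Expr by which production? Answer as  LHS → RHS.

Expr → Expr '++' Term

[Expr [Expr [Expr [Expr [Expr [Expr [Term [Factor [Prim n]]]] ** [Term [Factor [Prim ! [Prim n]]]]] ** [Term [Factor [Prim n]]]] ** [Term [Factor [Prim n]]]] ** [Term [Factor [Prim n]]]] ++ [Term [Factor [Prim n]]]]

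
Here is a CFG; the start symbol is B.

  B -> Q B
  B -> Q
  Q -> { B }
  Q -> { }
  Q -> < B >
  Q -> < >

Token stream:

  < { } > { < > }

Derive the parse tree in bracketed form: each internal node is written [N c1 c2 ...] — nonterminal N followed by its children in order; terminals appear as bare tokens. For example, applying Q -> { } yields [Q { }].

[B [Q < [B [Q { }]] >] [B [Q { [B [Q < >]] }]]]

B
Q B
< B > B
< Q > B
< { } > B
< { } > Q
< { } > { B }
< { } > { Q }
< { } > { < > }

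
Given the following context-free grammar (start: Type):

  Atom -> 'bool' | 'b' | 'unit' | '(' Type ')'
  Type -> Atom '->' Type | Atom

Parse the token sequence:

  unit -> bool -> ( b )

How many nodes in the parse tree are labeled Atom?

4

[Type [Atom unit] -> [Type [Atom bool] -> [Type [Atom ( [Type [Atom b]] )]]]]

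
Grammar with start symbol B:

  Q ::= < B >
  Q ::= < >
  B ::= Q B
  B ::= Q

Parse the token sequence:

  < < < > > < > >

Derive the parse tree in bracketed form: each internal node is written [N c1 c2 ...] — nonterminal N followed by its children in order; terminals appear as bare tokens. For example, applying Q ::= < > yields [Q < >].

[B [Q < [B [Q < [B [Q < >]] >] [B [Q < >]]] >]]

B
Q
< B >
< Q B >
< < B > B >
< < Q > B >
< < < > > B >
< < < > > Q >
< < < > > < > >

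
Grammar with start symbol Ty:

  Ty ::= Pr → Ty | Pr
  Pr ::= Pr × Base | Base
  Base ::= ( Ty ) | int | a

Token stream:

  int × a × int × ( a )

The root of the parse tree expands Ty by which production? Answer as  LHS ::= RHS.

Ty ::= Pr

[Ty [Pr [Pr [Pr [Pr [Base int]] × [Base a]] × [Base int]] × [Base ( [Ty [Pr [Base a]]] )]]]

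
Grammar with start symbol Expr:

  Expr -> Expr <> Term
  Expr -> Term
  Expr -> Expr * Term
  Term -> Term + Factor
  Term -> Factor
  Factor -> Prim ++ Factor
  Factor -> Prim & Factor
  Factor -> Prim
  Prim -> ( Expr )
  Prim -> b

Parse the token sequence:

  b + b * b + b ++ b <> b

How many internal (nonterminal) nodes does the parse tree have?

20

[Expr [Expr [Expr [Term [Term [Factor [Prim b]]] + [Factor [Prim b]]]] * [Term [Term [Factor [Prim b]]] + [Factor [Prim b] ++ [Factor [Prim b]]]]] <> [Term [Factor [Prim b]]]]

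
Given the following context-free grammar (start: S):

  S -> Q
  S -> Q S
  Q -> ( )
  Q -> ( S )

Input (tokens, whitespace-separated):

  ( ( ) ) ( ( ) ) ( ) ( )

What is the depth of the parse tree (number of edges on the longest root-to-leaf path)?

5

[S [Q ( [S [Q ( )]] )] [S [Q ( [S [Q ( )]] )] [S [Q ( )] [S [Q ( )]]]]]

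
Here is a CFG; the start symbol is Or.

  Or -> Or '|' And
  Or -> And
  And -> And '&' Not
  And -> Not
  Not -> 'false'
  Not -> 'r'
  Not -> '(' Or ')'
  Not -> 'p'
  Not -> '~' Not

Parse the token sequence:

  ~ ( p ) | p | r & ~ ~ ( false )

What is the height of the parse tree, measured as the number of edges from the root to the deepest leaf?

[Or [Or [Or [And [Not ~ [Not ( [Or [And [Not p]]] )]]]] | [And [Not p]]] | [And [And [Not r]] & [Not ~ [Not ~ [Not ( [Or [And [Not false]]] )]]]]]

9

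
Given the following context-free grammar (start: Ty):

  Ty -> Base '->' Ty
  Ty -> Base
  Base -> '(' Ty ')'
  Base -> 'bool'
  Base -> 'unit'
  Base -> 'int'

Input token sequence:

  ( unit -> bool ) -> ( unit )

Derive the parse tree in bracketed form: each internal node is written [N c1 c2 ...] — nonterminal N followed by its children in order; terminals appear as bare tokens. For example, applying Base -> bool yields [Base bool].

[Ty [Base ( [Ty [Base unit] -> [Ty [Base bool]]] )] -> [Ty [Base ( [Ty [Base unit]] )]]]

Ty
Base -> Ty
( Ty ) -> Ty
( Base -> Ty ) -> Ty
( unit -> Ty ) -> Ty
( unit -> Base ) -> Ty
( unit -> bool ) -> Ty
( unit -> bool ) -> Base
( unit -> bool ) -> ( Ty )
( unit -> bool ) -> ( Base )
( unit -> bool ) -> ( unit )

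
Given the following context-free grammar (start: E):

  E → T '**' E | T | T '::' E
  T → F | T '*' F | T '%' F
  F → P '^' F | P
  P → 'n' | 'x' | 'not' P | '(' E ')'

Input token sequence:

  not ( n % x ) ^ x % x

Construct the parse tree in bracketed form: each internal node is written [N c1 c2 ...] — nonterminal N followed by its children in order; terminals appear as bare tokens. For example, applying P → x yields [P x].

E
T
T % F
F % F
P ^ F % F
not P ^ F % F
not ( E ) ^ F % F
not ( T ) ^ F % F
not ( T % F ) ^ F % F
not ( F % F ) ^ F % F
not ( P % F ) ^ F % F
not ( n % F ) ^ F % F
not ( n % P ) ^ F % F
not ( n % x ) ^ F % F
not ( n % x ) ^ P % F
not ( n % x ) ^ x % F
not ( n % x ) ^ x % P
not ( n % x ) ^ x % x

[E [T [T [F [P not [P ( [E [T [T [F [P n]]] % [F [P x]]]] )]] ^ [F [P x]]]] % [F [P x]]]]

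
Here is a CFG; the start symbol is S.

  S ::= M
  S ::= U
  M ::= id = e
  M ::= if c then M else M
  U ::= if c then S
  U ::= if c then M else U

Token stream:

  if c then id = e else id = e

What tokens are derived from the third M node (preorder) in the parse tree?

[S [M if c then [M id = e] else [M id = e]]]

id = e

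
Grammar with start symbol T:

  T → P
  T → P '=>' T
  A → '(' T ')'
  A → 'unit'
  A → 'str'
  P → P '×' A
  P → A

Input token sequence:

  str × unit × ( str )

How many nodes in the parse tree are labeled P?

[T [P [P [P [A str]] × [A unit]] × [A ( [T [P [A str]]] )]]]

4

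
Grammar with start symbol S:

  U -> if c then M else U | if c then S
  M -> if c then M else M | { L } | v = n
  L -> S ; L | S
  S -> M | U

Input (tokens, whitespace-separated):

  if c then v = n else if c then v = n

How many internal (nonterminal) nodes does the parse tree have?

6

[S [U if c then [M v = n] else [U if c then [S [M v = n]]]]]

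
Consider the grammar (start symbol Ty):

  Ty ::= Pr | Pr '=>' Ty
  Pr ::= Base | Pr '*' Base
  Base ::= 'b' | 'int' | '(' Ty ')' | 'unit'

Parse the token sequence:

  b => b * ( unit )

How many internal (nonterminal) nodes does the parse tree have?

[Ty [Pr [Base b]] => [Ty [Pr [Pr [Base b]] * [Base ( [Ty [Pr [Base unit]]] )]]]]

11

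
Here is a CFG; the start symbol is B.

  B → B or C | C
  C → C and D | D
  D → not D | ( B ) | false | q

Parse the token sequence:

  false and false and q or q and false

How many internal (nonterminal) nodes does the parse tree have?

12

[B [B [C [C [C [D false]] and [D false]] and [D q]]] or [C [C [D q]] and [D false]]]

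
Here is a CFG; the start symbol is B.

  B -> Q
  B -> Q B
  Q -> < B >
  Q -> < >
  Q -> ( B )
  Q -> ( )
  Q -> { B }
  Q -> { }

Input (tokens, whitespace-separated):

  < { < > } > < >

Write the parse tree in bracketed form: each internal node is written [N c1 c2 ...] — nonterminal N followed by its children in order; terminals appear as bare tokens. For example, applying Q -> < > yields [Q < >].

[B [Q < [B [Q { [B [Q < >]] }]] >] [B [Q < >]]]

B
Q B
< B > B
< Q > B
< { B } > B
< { Q } > B
< { < > } > B
< { < > } > Q
< { < > } > < >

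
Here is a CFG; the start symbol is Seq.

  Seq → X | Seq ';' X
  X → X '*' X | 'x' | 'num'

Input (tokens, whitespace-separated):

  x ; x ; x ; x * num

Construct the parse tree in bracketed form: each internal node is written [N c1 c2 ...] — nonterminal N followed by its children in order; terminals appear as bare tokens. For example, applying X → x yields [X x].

[Seq [Seq [Seq [Seq [X x]] ; [X x]] ; [X x]] ; [X [X x] * [X num]]]

Seq
Seq ; X
Seq ; X ; X
Seq ; X ; X ; X
X ; X ; X ; X
x ; X ; X ; X
x ; x ; X ; X
x ; x ; x ; X
x ; x ; x ; X * X
x ; x ; x ; x * X
x ; x ; x ; x * num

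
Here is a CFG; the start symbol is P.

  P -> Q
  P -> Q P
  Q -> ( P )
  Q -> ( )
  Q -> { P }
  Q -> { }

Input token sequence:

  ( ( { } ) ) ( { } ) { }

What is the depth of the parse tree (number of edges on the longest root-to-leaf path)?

6

[P [Q ( [P [Q ( [P [Q { }]] )]] )] [P [Q ( [P [Q { }]] )] [P [Q { }]]]]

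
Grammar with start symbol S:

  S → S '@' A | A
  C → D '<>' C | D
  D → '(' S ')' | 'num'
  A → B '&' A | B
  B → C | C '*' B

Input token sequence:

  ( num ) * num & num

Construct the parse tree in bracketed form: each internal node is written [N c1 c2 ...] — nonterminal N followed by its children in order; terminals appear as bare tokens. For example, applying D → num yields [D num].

S
A
B & A
C * B & A
D * B & A
( S ) * B & A
( A ) * B & A
( B ) * B & A
( C ) * B & A
( D ) * B & A
( num ) * B & A
( num ) * C & A
( num ) * D & A
( num ) * num & A
( num ) * num & B
( num ) * num & C
( num ) * num & D
( num ) * num & num

[S [A [B [C [D ( [S [A [B [C [D num]]]]] )]] * [B [C [D num]]]] & [A [B [C [D num]]]]]]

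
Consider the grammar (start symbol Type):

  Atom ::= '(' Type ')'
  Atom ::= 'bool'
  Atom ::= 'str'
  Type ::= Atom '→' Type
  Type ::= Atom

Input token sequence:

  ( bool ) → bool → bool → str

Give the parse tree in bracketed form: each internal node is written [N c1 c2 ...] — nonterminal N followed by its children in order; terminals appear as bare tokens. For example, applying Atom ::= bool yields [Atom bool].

Type
Atom → Type
( Type ) → Type
( Atom ) → Type
( bool ) → Type
( bool ) → Atom → Type
( bool ) → bool → Type
( bool ) → bool → Atom → Type
( bool ) → bool → bool → Type
( bool ) → bool → bool → Atom
( bool ) → bool → bool → str

[Type [Atom ( [Type [Atom bool]] )] → [Type [Atom bool] → [Type [Atom bool] → [Type [Atom str]]]]]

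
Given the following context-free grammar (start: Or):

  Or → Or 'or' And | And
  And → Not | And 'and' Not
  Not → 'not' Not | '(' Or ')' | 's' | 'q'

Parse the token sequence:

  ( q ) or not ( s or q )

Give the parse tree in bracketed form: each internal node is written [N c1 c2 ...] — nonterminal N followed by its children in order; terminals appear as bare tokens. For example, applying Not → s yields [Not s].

Or
Or or And
And or And
Not or And
( Or ) or And
( And ) or And
( Not ) or And
( q ) or And
( q ) or Not
( q ) or not Not
( q ) or not ( Or )
( q ) or not ( Or or And )
( q ) or not ( And or And )
( q ) or not ( Not or And )
( q ) or not ( s or And )
( q ) or not ( s or Not )
( q ) or not ( s or q )

[Or [Or [And [Not ( [Or [And [Not q]]] )]]] or [And [Not not [Not ( [Or [Or [And [Not s]]] or [And [Not q]]] )]]]]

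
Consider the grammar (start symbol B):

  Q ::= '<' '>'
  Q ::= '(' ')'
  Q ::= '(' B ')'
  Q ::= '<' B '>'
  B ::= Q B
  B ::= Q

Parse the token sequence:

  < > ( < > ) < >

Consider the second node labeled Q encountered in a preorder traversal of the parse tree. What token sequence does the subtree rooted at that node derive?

( < > )

[B [Q < >] [B [Q ( [B [Q < >]] )] [B [Q < >]]]]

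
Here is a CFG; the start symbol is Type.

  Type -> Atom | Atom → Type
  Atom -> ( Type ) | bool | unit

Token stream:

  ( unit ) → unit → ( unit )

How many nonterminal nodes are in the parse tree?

[Type [Atom ( [Type [Atom unit]] )] → [Type [Atom unit] → [Type [Atom ( [Type [Atom unit]] )]]]]

10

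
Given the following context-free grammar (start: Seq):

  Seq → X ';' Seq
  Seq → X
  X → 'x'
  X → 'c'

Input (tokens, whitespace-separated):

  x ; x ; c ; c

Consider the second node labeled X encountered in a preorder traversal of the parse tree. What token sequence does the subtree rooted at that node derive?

[Seq [X x] ; [Seq [X x] ; [Seq [X c] ; [Seq [X c]]]]]

x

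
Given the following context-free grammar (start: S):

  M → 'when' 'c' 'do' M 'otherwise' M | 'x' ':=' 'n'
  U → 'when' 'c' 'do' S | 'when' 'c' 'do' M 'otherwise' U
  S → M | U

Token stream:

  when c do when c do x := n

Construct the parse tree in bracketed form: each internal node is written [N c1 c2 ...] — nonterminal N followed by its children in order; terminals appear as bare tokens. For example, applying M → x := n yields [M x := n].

[S [U when c do [S [U when c do [S [M x := n]]]]]]

S
U
when c do S
when c do U
when c do when c do S
when c do when c do M
when c do when c do x := n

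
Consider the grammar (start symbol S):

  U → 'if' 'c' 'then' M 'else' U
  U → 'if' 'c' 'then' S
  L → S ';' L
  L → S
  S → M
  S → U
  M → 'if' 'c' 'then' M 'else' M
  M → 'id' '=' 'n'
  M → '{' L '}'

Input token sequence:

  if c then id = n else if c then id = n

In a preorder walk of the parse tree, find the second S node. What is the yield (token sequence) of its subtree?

id = n

[S [U if c then [M id = n] else [U if c then [S [M id = n]]]]]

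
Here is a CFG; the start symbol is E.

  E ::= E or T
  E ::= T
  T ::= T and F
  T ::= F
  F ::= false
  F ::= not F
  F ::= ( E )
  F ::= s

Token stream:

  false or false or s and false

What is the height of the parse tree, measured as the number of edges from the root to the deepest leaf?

[E [E [E [T [F false]]] or [T [F false]]] or [T [T [F s]] and [F false]]]

5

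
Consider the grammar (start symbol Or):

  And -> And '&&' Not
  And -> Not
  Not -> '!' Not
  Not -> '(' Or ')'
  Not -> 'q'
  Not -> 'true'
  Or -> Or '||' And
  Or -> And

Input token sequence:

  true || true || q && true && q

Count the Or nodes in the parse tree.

[Or [Or [Or [And [Not true]]] || [And [Not true]]] || [And [And [And [Not q]] && [Not true]] && [Not q]]]

3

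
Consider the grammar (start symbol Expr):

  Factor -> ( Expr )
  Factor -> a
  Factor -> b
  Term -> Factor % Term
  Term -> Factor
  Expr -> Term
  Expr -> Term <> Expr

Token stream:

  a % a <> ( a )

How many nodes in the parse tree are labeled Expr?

[Expr [Term [Factor a] % [Term [Factor a]]] <> [Expr [Term [Factor ( [Expr [Term [Factor a]]] )]]]]

3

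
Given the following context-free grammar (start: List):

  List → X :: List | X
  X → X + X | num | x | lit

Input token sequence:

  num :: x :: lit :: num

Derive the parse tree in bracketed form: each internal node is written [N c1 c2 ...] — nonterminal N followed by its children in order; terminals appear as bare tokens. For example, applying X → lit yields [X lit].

[List [X num] :: [List [X x] :: [List [X lit] :: [List [X num]]]]]

List
X :: List
num :: List
num :: X :: List
num :: x :: List
num :: x :: X :: List
num :: x :: lit :: List
num :: x :: lit :: X
num :: x :: lit :: num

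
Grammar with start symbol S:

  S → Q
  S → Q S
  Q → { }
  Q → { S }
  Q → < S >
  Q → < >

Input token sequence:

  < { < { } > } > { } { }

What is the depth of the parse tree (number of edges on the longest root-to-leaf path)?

8

[S [Q < [S [Q { [S [Q < [S [Q { }]] >]] }]] >] [S [Q { }] [S [Q { }]]]]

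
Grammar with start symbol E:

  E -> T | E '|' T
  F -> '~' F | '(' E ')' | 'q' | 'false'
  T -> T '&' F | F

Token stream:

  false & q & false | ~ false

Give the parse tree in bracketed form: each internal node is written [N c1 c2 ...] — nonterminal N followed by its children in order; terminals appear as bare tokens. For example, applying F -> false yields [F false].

[E [E [T [T [T [F false]] & [F q]] & [F false]]] | [T [F ~ [F false]]]]

E
E | T
T | T
T & F | T
T & F & F | T
F & F & F | T
false & F & F | T
false & q & F | T
false & q & false | T
false & q & false | F
false & q & false | ~ F
false & q & false | ~ false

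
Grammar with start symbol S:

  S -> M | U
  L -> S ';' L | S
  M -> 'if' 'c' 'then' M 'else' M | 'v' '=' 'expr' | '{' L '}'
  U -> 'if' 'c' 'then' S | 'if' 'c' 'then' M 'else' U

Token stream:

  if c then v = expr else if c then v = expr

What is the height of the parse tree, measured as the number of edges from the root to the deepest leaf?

[S [U if c then [M v = expr] else [U if c then [S [M v = expr]]]]]

5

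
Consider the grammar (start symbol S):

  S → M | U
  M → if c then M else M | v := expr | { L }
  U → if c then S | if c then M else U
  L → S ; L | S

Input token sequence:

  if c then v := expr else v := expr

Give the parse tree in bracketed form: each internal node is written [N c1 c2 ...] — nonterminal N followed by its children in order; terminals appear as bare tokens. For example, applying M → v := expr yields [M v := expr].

[S [M if c then [M v := expr] else [M v := expr]]]

S
M
if c then M else M
if c then v := expr else M
if c then v := expr else v := expr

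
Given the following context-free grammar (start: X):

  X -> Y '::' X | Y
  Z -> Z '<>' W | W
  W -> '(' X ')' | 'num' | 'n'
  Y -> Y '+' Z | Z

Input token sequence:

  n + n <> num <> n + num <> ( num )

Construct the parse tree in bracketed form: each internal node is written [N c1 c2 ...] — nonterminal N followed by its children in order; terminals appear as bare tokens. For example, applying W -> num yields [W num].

X
Y
Y + Z
Y + Z + Z
Z + Z + Z
W + Z + Z
n + Z + Z
n + Z <> W + Z
n + Z <> W <> W + Z
n + W <> W <> W + Z
n + n <> W <> W + Z
n + n <> num <> W + Z
n + n <> num <> n + Z
n + n <> num <> n + Z <> W
n + n <> num <> n + W <> W
n + n <> num <> n + num <> W
n + n <> num <> n + num <> ( X )
n + n <> num <> n + num <> ( Y )
n + n <> num <> n + num <> ( Z )
n + n <> num <> n + num <> ( W )
n + n <> num <> n + num <> ( num )

[X [Y [Y [Y [Z [W n]]] + [Z [Z [Z [W n]] <> [W num]] <> [W n]]] + [Z [Z [W num]] <> [W ( [X [Y [Z [W num]]]] )]]]]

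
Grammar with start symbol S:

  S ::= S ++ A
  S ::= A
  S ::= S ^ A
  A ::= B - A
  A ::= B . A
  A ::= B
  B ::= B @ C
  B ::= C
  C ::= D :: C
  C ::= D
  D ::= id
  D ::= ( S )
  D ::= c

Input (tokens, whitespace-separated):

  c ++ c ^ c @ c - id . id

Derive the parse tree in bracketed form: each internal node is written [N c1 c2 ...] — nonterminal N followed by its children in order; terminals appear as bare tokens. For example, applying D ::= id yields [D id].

[S [S [S [A [B [C [D c]]]]] ++ [A [B [C [D c]]]]] ^ [A [B [B [C [D c]]] @ [C [D c]]] - [A [B [C [D id]]] . [A [B [C [D id]]]]]]]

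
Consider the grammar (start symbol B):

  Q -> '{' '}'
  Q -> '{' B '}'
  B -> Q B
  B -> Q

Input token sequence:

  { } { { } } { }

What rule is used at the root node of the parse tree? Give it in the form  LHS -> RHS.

[B [Q { }] [B [Q { [B [Q { }]] }] [B [Q { }]]]]

B -> Q B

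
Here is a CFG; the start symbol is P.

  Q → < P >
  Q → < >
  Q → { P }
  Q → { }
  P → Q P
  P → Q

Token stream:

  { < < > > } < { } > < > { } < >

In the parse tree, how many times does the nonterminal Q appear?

[P [Q { [P [Q < [P [Q < >]] >]] }] [P [Q < [P [Q { }]] >] [P [Q < >] [P [Q { }] [P [Q < >]]]]]]

8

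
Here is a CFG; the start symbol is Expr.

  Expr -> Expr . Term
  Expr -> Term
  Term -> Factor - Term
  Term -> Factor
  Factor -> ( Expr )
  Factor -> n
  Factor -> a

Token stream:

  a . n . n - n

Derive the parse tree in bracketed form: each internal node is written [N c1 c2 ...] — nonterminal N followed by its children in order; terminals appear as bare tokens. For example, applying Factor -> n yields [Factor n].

Expr
Expr . Term
Expr . Term . Term
Term . Term . Term
Factor . Term . Term
a . Term . Term
a . Factor . Term
a . n . Term
a . n . Factor - Term
a . n . n - Term
a . n . n - Factor
a . n . n - n

[Expr [Expr [Expr [Term [Factor a]]] . [Term [Factor n]]] . [Term [Factor n] - [Term [Factor n]]]]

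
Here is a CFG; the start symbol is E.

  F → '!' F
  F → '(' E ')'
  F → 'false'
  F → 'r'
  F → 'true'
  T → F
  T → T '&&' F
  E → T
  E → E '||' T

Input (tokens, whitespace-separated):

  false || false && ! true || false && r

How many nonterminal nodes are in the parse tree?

[E [E [E [T [F false]]] || [T [T [F false]] && [F ! [F true]]]] || [T [T [F false]] && [F r]]]

14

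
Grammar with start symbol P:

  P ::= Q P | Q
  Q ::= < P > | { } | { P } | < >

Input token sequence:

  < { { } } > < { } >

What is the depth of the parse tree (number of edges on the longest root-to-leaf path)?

6

[P [Q < [P [Q { [P [Q { }]] }]] >] [P [Q < [P [Q { }]] >]]]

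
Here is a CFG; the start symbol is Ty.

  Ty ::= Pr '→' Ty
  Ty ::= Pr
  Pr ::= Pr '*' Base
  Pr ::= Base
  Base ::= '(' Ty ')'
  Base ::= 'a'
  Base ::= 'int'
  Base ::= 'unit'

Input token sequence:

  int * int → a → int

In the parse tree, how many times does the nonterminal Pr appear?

[Ty [Pr [Pr [Base int]] * [Base int]] → [Ty [Pr [Base a]] → [Ty [Pr [Base int]]]]]

4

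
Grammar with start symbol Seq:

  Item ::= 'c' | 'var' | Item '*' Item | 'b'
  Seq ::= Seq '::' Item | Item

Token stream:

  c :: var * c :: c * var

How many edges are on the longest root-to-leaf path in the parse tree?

4

[Seq [Seq [Seq [Item c]] :: [Item [Item var] * [Item c]]] :: [Item [Item c] * [Item var]]]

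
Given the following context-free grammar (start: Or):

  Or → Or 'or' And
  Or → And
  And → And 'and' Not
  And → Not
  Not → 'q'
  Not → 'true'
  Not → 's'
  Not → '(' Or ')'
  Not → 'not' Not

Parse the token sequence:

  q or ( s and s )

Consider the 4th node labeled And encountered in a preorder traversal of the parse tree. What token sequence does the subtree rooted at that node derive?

s

[Or [Or [And [Not q]]] or [And [Not ( [Or [And [And [Not s]] and [Not s]]] )]]]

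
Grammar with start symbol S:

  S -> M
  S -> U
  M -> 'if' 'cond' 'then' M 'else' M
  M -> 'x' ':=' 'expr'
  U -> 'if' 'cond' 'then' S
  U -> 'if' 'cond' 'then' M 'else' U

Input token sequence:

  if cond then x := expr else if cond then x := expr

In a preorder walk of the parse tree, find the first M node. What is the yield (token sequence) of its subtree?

x := expr

[S [U if cond then [M x := expr] else [U if cond then [S [M x := expr]]]]]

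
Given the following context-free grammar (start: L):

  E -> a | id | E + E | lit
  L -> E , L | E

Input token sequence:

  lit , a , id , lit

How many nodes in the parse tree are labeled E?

[L [E lit] , [L [E a] , [L [E id] , [L [E lit]]]]]

4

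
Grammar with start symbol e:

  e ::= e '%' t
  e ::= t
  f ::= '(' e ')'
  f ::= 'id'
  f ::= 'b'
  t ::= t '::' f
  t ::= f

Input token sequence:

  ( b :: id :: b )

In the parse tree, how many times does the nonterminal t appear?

[e [t [f ( [e [t [t [t [f b]] :: [f id]] :: [f b]]] )]]]

4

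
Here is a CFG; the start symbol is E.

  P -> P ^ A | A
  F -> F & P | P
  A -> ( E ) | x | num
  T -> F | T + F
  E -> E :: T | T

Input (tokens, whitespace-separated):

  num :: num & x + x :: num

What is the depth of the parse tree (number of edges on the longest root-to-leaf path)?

8

[E [E [E [T [F [P [A num]]]]] :: [T [T [F [F [P [A num]]] & [P [A x]]]] + [F [P [A x]]]]] :: [T [F [P [A num]]]]]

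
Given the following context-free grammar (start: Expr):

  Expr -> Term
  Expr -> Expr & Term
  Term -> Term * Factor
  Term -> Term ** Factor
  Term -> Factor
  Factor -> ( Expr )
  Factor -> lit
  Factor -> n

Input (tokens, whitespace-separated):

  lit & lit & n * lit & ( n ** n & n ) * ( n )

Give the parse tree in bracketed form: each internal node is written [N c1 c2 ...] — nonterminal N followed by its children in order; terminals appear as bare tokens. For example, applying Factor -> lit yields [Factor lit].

[Expr [Expr [Expr [Expr [Term [Factor lit]]] & [Term [Factor lit]]] & [Term [Term [Factor n]] * [Factor lit]]] & [Term [Term [Factor ( [Expr [Expr [Term [Term [Factor n]] ** [Factor n]]] & [Term [Factor n]]] )]] * [Factor ( [Expr [Term [Factor n]]] )]]]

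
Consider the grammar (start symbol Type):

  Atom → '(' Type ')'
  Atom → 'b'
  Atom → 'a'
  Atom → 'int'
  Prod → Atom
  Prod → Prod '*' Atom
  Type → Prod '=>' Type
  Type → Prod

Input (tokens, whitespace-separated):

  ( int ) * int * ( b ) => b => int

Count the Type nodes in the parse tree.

[Type [Prod [Prod [Prod [Atom ( [Type [Prod [Atom int]]] )]] * [Atom int]] * [Atom ( [Type [Prod [Atom b]]] )]] => [Type [Prod [Atom b]] => [Type [Prod [Atom int]]]]]

5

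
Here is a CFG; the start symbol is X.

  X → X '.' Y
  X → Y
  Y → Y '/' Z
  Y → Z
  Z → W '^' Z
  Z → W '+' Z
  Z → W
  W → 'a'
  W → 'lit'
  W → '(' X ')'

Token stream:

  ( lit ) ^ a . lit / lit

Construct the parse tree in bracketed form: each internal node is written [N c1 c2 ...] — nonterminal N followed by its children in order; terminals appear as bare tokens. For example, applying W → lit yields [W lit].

X
X . Y
Y . Y
Z . Y
W ^ Z . Y
( X ) ^ Z . Y
( Y ) ^ Z . Y
( Z ) ^ Z . Y
( W ) ^ Z . Y
( lit ) ^ Z . Y
( lit ) ^ W . Y
( lit ) ^ a . Y
( lit ) ^ a . Y / Z
( lit ) ^ a . Z / Z
( lit ) ^ a . W / Z
( lit ) ^ a . lit / Z
( lit ) ^ a . lit / W
( lit ) ^ a . lit / lit

[X [X [Y [Z [W ( [X [Y [Z [W lit]]]] )] ^ [Z [W a]]]]] . [Y [Y [Z [W lit]]] / [Z [W lit]]]]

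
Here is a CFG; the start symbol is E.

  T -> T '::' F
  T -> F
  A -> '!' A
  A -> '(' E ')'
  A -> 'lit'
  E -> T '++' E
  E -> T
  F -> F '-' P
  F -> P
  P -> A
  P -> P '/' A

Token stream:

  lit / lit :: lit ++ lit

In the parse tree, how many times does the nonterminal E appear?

[E [T [T [F [P [P [A lit]] / [A lit]]]] :: [F [P [A lit]]]] ++ [E [T [F [P [A lit]]]]]]

2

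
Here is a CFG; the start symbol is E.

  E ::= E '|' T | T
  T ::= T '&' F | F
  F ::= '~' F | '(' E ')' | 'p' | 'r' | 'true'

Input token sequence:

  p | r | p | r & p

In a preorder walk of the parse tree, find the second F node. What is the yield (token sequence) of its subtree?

r

[E [E [E [E [T [F p]]] | [T [F r]]] | [T [F p]]] | [T [T [F r]] & [F p]]]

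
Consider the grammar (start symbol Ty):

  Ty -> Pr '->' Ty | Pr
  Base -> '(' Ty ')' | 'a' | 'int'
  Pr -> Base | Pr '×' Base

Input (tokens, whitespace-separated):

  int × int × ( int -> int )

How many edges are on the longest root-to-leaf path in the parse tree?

7

[Ty [Pr [Pr [Pr [Base int]] × [Base int]] × [Base ( [Ty [Pr [Base int]] -> [Ty [Pr [Base int]]]] )]]]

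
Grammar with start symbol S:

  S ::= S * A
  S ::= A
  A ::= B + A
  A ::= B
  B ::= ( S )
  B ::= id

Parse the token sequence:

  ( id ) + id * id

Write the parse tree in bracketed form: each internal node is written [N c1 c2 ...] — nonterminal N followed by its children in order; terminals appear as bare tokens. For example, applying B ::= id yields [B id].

[S [S [A [B ( [S [A [B id]]] )] + [A [B id]]]] * [A [B id]]]

S
S * A
A * A
B + A * A
( S ) + A * A
( A ) + A * A
( B ) + A * A
( id ) + A * A
( id ) + B * A
( id ) + id * A
( id ) + id * B
( id ) + id * id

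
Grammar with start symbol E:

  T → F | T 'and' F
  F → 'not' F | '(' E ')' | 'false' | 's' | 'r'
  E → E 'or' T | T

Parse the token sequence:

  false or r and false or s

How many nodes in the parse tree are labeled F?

[E [E [E [T [F false]]] or [T [T [F r]] and [F false]]] or [T [F s]]]

4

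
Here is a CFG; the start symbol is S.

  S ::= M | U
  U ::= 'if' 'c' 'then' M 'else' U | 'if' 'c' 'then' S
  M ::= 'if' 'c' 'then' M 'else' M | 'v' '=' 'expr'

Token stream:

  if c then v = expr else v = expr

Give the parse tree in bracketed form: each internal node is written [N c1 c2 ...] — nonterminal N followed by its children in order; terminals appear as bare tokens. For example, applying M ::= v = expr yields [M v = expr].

S
M
if c then M else M
if c then v = expr else M
if c then v = expr else v = expr

[S [M if c then [M v = expr] else [M v = expr]]]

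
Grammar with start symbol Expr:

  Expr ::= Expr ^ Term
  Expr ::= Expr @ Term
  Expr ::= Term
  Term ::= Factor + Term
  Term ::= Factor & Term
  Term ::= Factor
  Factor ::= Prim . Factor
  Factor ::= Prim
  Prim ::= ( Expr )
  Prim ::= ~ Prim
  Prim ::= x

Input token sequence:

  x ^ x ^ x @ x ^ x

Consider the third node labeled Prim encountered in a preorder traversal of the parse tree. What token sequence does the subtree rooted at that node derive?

x

[Expr [Expr [Expr [Expr [Expr [Term [Factor [Prim x]]]] ^ [Term [Factor [Prim x]]]] ^ [Term [Factor [Prim x]]]] @ [Term [Factor [Prim x]]]] ^ [Term [Factor [Prim x]]]]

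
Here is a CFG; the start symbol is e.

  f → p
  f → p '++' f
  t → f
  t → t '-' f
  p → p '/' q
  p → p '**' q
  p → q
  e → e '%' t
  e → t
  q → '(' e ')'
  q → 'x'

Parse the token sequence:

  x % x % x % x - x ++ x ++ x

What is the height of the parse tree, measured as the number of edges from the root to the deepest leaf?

[e [e [e [e [t [f [p [q x]]]]] % [t [f [p [q x]]]]] % [t [f [p [q x]]]]] % [t [t [f [p [q x]]]] - [f [p [q x]] ++ [f [p [q x]] ++ [f [p [q x]]]]]]]

8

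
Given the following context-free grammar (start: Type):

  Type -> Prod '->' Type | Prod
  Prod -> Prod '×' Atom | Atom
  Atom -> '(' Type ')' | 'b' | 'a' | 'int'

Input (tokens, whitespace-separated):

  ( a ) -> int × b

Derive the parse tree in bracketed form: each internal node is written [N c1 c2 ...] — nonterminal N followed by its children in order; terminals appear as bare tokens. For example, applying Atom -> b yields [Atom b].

[Type [Prod [Atom ( [Type [Prod [Atom a]]] )]] -> [Type [Prod [Prod [Atom int]] × [Atom b]]]]

Type
Prod -> Type
Atom -> Type
( Type ) -> Type
( Prod ) -> Type
( Atom ) -> Type
( a ) -> Type
( a ) -> Prod
( a ) -> Prod × Atom
( a ) -> Atom × Atom
( a ) -> int × Atom
( a ) -> int × b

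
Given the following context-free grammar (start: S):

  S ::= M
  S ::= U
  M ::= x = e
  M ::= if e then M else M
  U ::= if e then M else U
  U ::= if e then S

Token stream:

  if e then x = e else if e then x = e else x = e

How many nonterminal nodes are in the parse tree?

[S [M if e then [M x = e] else [M if e then [M x = e] else [M x = e]]]]

6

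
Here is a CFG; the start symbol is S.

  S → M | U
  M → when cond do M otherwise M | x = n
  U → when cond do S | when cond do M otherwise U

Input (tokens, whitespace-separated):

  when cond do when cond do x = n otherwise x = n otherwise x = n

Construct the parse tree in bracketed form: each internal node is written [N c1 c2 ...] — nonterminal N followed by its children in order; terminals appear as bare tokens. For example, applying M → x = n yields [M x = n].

[S [M when cond do [M when cond do [M x = n] otherwise [M x = n]] otherwise [M x = n]]]

S
M
when cond do M otherwise M
when cond do when cond do M otherwise M otherwise M
when cond do when cond do x = n otherwise M otherwise M
when cond do when cond do x = n otherwise x = n otherwise M
when cond do when cond do x = n otherwise x = n otherwise x = n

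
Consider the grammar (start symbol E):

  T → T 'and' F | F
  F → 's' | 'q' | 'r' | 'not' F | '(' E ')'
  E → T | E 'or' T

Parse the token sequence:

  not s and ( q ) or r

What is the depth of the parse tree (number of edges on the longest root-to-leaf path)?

7

[E [E [T [T [F not [F s]]] and [F ( [E [T [F q]]] )]]] or [T [F r]]]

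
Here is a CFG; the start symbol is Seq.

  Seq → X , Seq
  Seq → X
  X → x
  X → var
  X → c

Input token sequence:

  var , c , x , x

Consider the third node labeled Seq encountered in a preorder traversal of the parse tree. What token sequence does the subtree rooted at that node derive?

x , x

[Seq [X var] , [Seq [X c] , [Seq [X x] , [Seq [X x]]]]]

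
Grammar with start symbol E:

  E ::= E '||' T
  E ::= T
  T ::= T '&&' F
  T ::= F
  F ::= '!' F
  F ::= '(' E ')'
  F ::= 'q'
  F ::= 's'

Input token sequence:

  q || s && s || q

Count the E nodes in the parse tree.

[E [E [E [T [F q]]] || [T [T [F s]] && [F s]]] || [T [F q]]]

3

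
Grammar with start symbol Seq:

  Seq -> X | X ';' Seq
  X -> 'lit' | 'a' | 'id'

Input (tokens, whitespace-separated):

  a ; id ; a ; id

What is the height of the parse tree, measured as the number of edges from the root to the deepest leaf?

[Seq [X a] ; [Seq [X id] ; [Seq [X a] ; [Seq [X id]]]]]

5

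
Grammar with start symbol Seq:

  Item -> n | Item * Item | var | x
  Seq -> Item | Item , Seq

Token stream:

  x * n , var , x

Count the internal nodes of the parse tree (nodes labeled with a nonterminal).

8

[Seq [Item [Item x] * [Item n]] , [Seq [Item var] , [Seq [Item x]]]]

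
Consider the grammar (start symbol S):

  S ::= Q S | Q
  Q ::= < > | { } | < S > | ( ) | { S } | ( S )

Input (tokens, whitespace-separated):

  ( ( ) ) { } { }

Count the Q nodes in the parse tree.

4

[S [Q ( [S [Q ( )]] )] [S [Q { }] [S [Q { }]]]]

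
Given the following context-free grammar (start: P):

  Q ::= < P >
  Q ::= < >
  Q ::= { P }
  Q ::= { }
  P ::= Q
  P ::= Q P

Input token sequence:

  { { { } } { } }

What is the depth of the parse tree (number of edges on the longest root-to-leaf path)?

[P [Q { [P [Q { [P [Q { }]] }] [P [Q { }]]] }]]

6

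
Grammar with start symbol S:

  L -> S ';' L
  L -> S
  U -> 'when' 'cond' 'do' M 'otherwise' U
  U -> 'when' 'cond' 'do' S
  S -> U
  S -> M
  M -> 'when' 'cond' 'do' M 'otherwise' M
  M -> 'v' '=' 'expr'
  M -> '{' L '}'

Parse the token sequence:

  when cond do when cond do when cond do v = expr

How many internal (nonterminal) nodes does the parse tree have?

8

[S [U when cond do [S [U when cond do [S [U when cond do [S [M v = expr]]]]]]]]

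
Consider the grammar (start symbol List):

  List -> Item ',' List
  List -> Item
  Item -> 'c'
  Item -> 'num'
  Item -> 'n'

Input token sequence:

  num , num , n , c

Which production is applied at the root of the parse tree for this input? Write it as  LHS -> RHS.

[List [Item num] , [List [Item num] , [List [Item n] , [List [Item c]]]]]

List -> Item ',' List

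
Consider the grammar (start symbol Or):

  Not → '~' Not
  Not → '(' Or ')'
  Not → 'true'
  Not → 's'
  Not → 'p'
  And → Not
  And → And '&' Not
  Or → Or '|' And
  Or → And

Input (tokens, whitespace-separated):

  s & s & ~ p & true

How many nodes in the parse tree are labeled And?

[Or [And [And [And [And [Not s]] & [Not s]] & [Not ~ [Not p]]] & [Not true]]]

4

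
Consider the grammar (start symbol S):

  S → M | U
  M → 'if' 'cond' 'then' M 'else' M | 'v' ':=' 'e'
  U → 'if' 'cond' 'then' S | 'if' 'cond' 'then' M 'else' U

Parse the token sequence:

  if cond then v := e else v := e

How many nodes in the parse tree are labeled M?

3

[S [M if cond then [M v := e] else [M v := e]]]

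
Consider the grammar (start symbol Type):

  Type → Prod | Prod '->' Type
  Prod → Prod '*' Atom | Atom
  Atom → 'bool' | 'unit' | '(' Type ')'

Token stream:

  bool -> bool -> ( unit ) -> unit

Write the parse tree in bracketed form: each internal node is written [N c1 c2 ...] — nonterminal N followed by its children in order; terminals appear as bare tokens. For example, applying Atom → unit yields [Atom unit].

[Type [Prod [Atom bool]] -> [Type [Prod [Atom bool]] -> [Type [Prod [Atom ( [Type [Prod [Atom unit]]] )]] -> [Type [Prod [Atom unit]]]]]]

Type
Prod -> Type
Atom -> Type
bool -> Type
bool -> Prod -> Type
bool -> Atom -> Type
bool -> bool -> Type
bool -> bool -> Prod -> Type
bool -> bool -> Atom -> Type
bool -> bool -> ( Type ) -> Type
bool -> bool -> ( Prod ) -> Type
bool -> bool -> ( Atom ) -> Type
bool -> bool -> ( unit ) -> Type
bool -> bool -> ( unit ) -> Prod
bool -> bool -> ( unit ) -> Atom
bool -> bool -> ( unit ) -> unit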